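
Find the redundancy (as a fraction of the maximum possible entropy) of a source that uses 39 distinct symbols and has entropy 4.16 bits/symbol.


H_max = log2(K) = log2(39) = 5.2854 bits/symbol. Redundancy = 1 - H/H_max = 1 - 4.16/5.2854 = 1 - 0.7871 = 0.2129

0.2129


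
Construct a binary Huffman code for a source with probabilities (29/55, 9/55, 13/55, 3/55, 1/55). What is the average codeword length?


Huffman construction (repeatedly merge the two least-probable nodes; each merge adds 1 bit to every symbol beneath it): 1/55 + 3/55 = 4/55; 4/55 + 9/55 = 13/55; 13/55 + 13/55 = 26/55; 26/55 + 29/55 = 1. Resulting codeword lengths (in the order the probabilities were given): (1, 3, 2, 4, 4). L_avg = sum(p_i * l_i) = 29/55*1 + 9/55*3 + 13/55*2 + 3/55*4 + 1/55*4 = 98/55 = 1.7818

1.7818 bits


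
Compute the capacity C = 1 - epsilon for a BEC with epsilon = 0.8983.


C = 1 - epsilon = 1 - 0.8983 = 0.1017

0.1017 bits


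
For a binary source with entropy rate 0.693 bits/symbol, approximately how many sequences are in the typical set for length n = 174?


log2|A_typical| = nH = 174 * 0.693 = 120.582, so |A_typical| ~ 2^120.582 = 1.990e+36

1.990e+36


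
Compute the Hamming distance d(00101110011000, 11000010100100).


Count differing positions: ^ ^ ^ . ^ ^ . . ^ ^ ^ ^ . . = 9 differences

9


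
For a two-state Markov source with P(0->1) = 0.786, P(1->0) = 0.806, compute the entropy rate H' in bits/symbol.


Stationary distribution: pi_0 = p10/(p01+p10) = 0.5063, pi_1 = 0.4937. Entropy rate H' = pi_0*H(p01) + pi_1*H(p10) = 0.5063*0.7491 + 0.4937*0.7098 = 0.7297

0.7297 bits/symbol


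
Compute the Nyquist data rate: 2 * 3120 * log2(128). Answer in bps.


Rate = 2 * B * log2(M) = 2 * 3120 * 7.0 = 43680.0

43680.0 bps


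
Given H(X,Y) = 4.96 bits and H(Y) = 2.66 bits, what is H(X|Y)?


H(X|Y) = H(X,Y) - H(Y) = 4.96 - 2.66 = 2.3

2.3 bits


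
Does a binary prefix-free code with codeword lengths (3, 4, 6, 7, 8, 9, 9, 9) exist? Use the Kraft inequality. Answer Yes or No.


Kraft sum = sum(2^(-l_i)) = 0.2207, need <= 1. Result: satisfied (a binary prefix-free code with these lengths exists)

Yes


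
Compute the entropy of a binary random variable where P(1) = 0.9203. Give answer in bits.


H = -p*log2(p) - (1-p)*log2(1-p). -0.9203*log2(0.9203) = 0.110274; -0.0797*log2(0.0797) = 0.290847. H = 0.110274 + 0.290847 = 0.4011

0.4011 bits


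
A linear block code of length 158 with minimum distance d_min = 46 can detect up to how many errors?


Detection capability = d_min - 1 = 46 - 1 = 45

45 errors


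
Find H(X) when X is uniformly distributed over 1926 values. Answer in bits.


H = log2(n) = log2(1926) = 10.9114

10.9114 bits


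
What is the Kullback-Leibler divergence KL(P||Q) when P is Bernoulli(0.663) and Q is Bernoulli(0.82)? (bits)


KL = p*log2(p/q) + (1-p)*log2((1-p)/(1-q)) = 0.663*log2(0.663/0.82) + 0.337*log2(0.337/0.18) = 0.1016

0.1016 bits


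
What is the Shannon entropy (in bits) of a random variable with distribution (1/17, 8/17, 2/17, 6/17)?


H = -sum(p_i * log2(p_i)). Terms: -(1/17)*log2(1/17) = 0.240439; -(8/17)*log2(8/17) = 0.511747; -(2/17)*log2(2/17) = 0.363231; -(6/17)*log2(6/17) = 0.530294. H = 0.240439 + 0.511747 + 0.363231 + 0.530294 = 1.6457

1.6457 bits


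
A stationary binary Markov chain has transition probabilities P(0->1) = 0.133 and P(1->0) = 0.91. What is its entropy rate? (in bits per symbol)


Stationary distribution: pi_0 = p10/(p01+p10) = 0.8725, pi_1 = 0.1275. Entropy rate H' = pi_0*H(p01) + pi_1*H(p10) = 0.8725*0.5656 + 0.1275*0.4365 = 0.5491

0.5491 bits/symbol


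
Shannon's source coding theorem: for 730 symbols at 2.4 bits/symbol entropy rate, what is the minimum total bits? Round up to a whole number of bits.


Minimum bits >= n * H = 730 * 2.4 = 1752.0, rounded up to a whole number of bits = 1752

1752 bits


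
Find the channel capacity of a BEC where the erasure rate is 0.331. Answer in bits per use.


C = 1 - epsilon = 1 - 0.331 = 0.669

0.669 bits


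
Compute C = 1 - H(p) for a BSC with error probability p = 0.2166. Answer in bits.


H(p) = -p*log2(p) - (1-p)*log2(1-p) = -0.2166*log2(0.2166) - 0.7834*log2(0.7834) = 0.478013 + 0.275897 = 0.7539. C = 1 - H(p) = 1 - 0.7539 = 0.2461

0.2461 bits


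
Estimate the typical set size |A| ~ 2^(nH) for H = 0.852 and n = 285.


log2|A_typical| = nH = 285 * 0.852 = 242.82, so |A_typical| ~ 2^242.82 = 1.248e+73

1.248e+73


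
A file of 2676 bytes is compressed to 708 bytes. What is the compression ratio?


Ratio = original / compressed = 2676 / 708 = 3.7797

3.7797


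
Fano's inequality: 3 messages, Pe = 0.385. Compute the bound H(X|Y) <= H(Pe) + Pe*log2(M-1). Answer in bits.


H(Pe) = -Pe*log2(Pe) - (1-Pe)*log2(1-Pe) = -0.385*log2(0.385) - 0.615*log2(0.615) = 0.530172 + 0.431325 = 0.9615. Pe*log2(M-1) = 0.385*log2(2) = 0.385000. Bound = H(Pe) + Pe*log2(M-1) = 0.530172 + 0.431325 + 0.385000 = 1.3465

1.3465 bits


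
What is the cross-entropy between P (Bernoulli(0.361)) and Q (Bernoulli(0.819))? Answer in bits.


H(P,Q) = -p*log2(q) - (1-p)*log2(1-q). -0.361*log2(0.819) = 0.103991; -0.639*log2(0.181) = 1.575735. H(P,Q) = 0.103991 + 1.575735 = 1.6797

1.6797 bits


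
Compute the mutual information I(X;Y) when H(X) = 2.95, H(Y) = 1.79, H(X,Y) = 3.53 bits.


I(X;Y) = H(X) + H(Y) - H(X,Y) = 2.95 + 1.79 - 3.53 = 1.21

1.21 bits


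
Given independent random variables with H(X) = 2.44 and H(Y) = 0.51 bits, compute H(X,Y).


For independent variables, H(X,Y) = H(X) + H(Y) = 2.44 + 0.51 = 2.95

2.95 bits


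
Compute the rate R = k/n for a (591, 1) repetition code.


Rate = k/n = 1/591

1/591


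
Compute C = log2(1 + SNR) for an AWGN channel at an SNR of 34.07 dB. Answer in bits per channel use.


SNR_linear = 10^(34.07/10) = 2552.7013; C = log2(1 + SNR_linear) = log2(1 + 2552.7013) = 11.3184

11.3184 bits/channel use


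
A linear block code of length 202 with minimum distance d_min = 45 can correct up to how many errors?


Correction capability = floor((d-1)/2) = floor((45-1)/2) = 22

22 errors


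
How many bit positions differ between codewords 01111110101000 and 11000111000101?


Count differing positions: ^ . ^ ^ ^ . . ^ ^ . ^ ^ . ^ = 9 differences

9


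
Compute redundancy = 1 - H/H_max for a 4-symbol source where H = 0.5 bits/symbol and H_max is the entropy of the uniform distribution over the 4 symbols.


H_max = log2(K) = log2(4) = 2.0 bits/symbol. Redundancy = 1 - H/H_max = 1 - 0.5/2.0 = 1 - 0.25 = 0.75

0.75


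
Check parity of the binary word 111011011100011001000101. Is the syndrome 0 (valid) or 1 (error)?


Syndrome = XOR of all bits = 1 XOR 1 XOR 1 XOR 0 XOR 1 XOR 1 XOR 0 XOR 1 XOR 1 XOR 1 XOR 0 XOR 0 XOR 0 XOR 1 XOR 1 XOR 0 XOR 0 XOR 1 XOR 0 XOR 0 XOR 0 XOR 1 XOR 0 XOR 1 = 1

1


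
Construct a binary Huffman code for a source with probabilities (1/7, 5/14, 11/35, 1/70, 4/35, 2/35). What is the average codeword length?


Huffman construction (repeatedly merge the two least-probable nodes; each merge adds 1 bit to every symbol beneath it): 1/70 + 2/35 = 1/14; 1/14 + 4/35 = 13/70; 1/7 + 13/70 = 23/70; 11/35 + 23/70 = 9/14; 5/14 + 9/14 = 1. Resulting codeword lengths (in the order the probabilities were given): (3, 1, 2, 5, 4, 5). L_avg = sum(p_i * l_i) = 1/7*3 + 5/14*1 + 11/35*2 + 1/70*5 + 4/35*4 + 2/35*5 = 78/35 = 2.2286

2.2286 bits


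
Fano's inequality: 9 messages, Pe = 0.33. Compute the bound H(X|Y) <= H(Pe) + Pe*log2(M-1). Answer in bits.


H(Pe) = -Pe*log2(Pe) - (1-Pe)*log2(1-Pe) = -0.33*log2(0.33) - 0.67*log2(0.67) = 0.527822 + 0.387104 = 0.9149. Pe*log2(M-1) = 0.33*log2(8) = 0.990000. Bound = H(Pe) + Pe*log2(M-1) = 0.527822 + 0.387104 + 0.990000 = 1.9049

1.9049 bits


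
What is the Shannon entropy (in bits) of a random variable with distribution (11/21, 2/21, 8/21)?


H = -sum(p_i * log2(p_i)). Terms: -(11/21)*log2(11/21) = 0.488654; -(2/21)*log2(2/21) = 0.323078; -(8/21)*log2(8/21) = 0.530407. H = 0.488654 + 0.323078 + 0.530407 = 1.3421

1.3421 bits


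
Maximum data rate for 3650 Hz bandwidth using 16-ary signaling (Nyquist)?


Rate = 2 * B * log2(M) = 2 * 3650 * 4.0 = 29200.0

29200.0 bps


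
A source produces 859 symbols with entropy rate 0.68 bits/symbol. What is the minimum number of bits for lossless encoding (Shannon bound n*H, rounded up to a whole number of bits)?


Minimum bits >= n * H = 859 * 0.68 = 584.12, rounded up to a whole number of bits = 585

585 bits


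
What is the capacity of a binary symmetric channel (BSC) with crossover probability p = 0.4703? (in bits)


H(p) = -p*log2(p) - (1-p)*log2(1-p) = -0.4703*log2(0.4703) - 0.5297*log2(0.5297) = 0.511849 + 0.485604 = 0.9975. C = 1 - H(p) = 1 - 0.9975 = 0.0025

0.0025 bits


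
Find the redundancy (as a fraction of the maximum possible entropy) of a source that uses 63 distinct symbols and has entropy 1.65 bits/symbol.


H_max = log2(K) = log2(63) = 5.9773 bits/symbol. Redundancy = 1 - H/H_max = 1 - 1.65/5.9773 = 1 - 0.276 = 0.724

0.724


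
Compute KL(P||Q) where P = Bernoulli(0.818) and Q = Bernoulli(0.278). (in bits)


KL = p*log2(p/q) + (1-p)*log2((1-p)/(1-q)) = 0.818*log2(0.818/0.278) + 0.182*log2(0.182/0.722) = 0.9118

0.9118 bits


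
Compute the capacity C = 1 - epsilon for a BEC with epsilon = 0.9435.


C = 1 - epsilon = 1 - 0.9435 = 0.0565

0.0565 bits


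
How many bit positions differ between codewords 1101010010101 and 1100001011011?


Count differing positions: . . . ^ . ^ ^ . . ^ ^ ^ . = 6 differences

6


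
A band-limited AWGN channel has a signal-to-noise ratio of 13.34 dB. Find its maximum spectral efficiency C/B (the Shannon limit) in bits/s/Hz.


SNR_linear = 10^(13.34/10) = 21.5774; C/B = log2(1 + SNR_linear) = log2(1 + 21.5774) = 4.4968

4.4968 bits/s/Hz


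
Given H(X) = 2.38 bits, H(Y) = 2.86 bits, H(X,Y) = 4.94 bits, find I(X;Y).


I(X;Y) = H(X) + H(Y) - H(X,Y) = 2.38 + 2.86 - 4.94 = 0.3

0.3 bits


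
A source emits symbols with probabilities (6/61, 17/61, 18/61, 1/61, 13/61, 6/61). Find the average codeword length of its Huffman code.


Huffman construction (repeatedly merge the two least-probable nodes; each merge adds 1 bit to every symbol beneath it): 1/61 + 6/61 = 7/61; 6/61 + 7/61 = 13/61; 13/61 + 13/61 = 26/61; 17/61 + 18/61 = 35/61; 26/61 + 35/61 = 1. Resulting codeword lengths (in the order the probabilities were given): (4, 2, 2, 4, 2, 3). L_avg = sum(p_i * l_i) = 6/61*4 + 17/61*2 + 18/61*2 + 1/61*4 + 13/61*2 + 6/61*3 = 142/61 = 2.3279

2.3279 bits


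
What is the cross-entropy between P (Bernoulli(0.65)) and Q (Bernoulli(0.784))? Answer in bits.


H(P,Q) = -p*log2(q) - (1-p)*log2(1-q). -0.65*log2(0.784) = 0.228198; -0.35*log2(0.216) = 0.773814. H(P,Q) = 0.228198 + 0.773814 = 1.002

1.002 bits


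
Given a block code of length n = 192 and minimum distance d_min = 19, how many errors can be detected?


Detection capability = d_min - 1 = 19 - 1 = 18

18 errors


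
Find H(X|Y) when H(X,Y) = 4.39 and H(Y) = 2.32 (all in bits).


H(X|Y) = H(X,Y) - H(Y) = 4.39 - 2.32 = 2.07

2.07 bits


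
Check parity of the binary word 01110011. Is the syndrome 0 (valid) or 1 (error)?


Syndrome = XOR of all bits = 0 XOR 1 XOR 1 XOR 1 XOR 0 XOR 0 XOR 1 XOR 1 = 1

1


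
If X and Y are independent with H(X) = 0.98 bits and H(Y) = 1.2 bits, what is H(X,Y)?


For independent variables, H(X,Y) = H(X) + H(Y) = 0.98 + 1.2 = 2.18

2.18 bits


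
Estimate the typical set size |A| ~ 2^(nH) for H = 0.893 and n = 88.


log2|A_typical| = nH = 88 * 0.893 = 78.584, so |A_typical| ~ 2^78.584 = 4.530e+23

4.530e+23


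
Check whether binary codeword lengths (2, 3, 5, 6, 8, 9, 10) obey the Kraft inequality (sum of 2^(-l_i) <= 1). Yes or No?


Kraft sum = sum(2^(-l_i)) = 0.4287, need <= 1. Result: satisfied (a binary prefix-free code with these lengths exists)

Yes


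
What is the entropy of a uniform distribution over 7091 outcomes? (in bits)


H = log2(n) = log2(7091) = 12.7918

12.7918 bits


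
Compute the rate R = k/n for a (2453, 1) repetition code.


Rate = k/n = 1/2453

1/2453


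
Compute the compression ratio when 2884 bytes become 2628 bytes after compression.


Ratio = original / compressed = 2884 / 2628 = 1.0974

1.0974


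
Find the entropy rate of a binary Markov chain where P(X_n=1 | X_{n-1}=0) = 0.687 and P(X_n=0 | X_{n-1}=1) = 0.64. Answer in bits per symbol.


Stationary distribution: pi_0 = p10/(p01+p10) = 0.4823, pi_1 = 0.5177. Entropy rate H' = pi_0*H(p01) + pi_1*H(p10) = 0.4823*0.8966 + 0.5177*0.9427 = 0.9205

0.9205 bits/symbol


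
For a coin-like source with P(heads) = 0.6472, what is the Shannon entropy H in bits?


H = -p*log2(p) - (1-p)*log2(1-p). -0.6472*log2(0.6472) = 0.406258; -0.3528*log2(0.3528) = 0.530286. H = 0.406258 + 0.530286 = 0.9365

0.9365 bits


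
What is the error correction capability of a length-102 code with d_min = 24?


Correction capability = floor((d-1)/2) = floor((24-1)/2) = 11

11 errors


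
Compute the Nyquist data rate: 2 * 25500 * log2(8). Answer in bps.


Rate = 2 * B * log2(M) = 2 * 25500 * 3.0 = 153000.0

153000.0 bps


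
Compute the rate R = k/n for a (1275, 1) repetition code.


Rate = k/n = 1/1275

1/1275


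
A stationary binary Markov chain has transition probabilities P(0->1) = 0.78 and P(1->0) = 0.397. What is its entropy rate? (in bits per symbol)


Stationary distribution: pi_0 = p10/(p01+p10) = 0.3373, pi_1 = 0.6627. Entropy rate H' = pi_0*H(p01) + pi_1*H(p10) = 0.3373*0.7602 + 0.6627*0.9692 = 0.8987

0.8987 bits/symbol


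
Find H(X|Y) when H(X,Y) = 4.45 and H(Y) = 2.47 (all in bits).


H(X|Y) = H(X,Y) - H(Y) = 4.45 - 2.47 = 1.98

1.98 bits


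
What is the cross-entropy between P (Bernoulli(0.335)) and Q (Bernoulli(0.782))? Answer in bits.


H(P,Q) = -p*log2(q) - (1-p)*log2(1-q). -0.335*log2(0.782) = 0.118844; -0.665*log2(0.218) = 1.461404. H(P,Q) = 0.118844 + 1.461404 = 1.5802

1.5802 bits


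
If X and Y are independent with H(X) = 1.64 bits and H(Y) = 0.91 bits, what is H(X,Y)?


For independent variables, H(X,Y) = H(X) + H(Y) = 1.64 + 0.91 = 2.55

2.55 bits


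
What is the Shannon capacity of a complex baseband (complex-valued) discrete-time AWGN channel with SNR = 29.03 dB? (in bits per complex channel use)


SNR_linear = 10^(29.03/10) = 799.8343; C = log2(1 + SNR_linear) = log2(1 + 799.8343) = 9.6454

9.6454 bits/channel use


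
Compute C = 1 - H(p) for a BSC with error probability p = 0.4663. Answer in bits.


H(p) = -p*log2(p) - (1-p)*log2(1-p) = -0.4663*log2(0.4663) - 0.5337*log2(0.5337) = 0.513242 + 0.483478 = 0.9967. C = 1 - H(p) = 1 - 0.9967 = 0.0033

0.0033 bits


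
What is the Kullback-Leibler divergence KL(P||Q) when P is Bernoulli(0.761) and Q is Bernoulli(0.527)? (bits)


KL = p*log2(p/q) + (1-p)*log2((1-p)/(1-q)) = 0.761*log2(0.761/0.527) + 0.239*log2(0.239/0.473) = 0.168

0.168 bits


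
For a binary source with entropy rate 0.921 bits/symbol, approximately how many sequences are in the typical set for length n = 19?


log2|A_typical| = nH = 19 * 0.921 = 17.499, so |A_typical| ~ 2^17.499 = 1.852e+05

1.852e+05


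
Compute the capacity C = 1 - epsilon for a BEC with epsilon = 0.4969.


C = 1 - epsilon = 1 - 0.4969 = 0.5031

0.5031 bits


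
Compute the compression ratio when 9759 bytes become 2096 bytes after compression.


Ratio = original / compressed = 9759 / 2096 = 4.656

4.656


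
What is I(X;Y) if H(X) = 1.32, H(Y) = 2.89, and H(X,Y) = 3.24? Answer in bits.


I(X;Y) = H(X) + H(Y) - H(X,Y) = 1.32 + 2.89 - 3.24 = 0.97

0.97 bits


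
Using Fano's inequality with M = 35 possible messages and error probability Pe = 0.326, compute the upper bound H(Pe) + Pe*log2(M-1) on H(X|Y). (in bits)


H(Pe) = -Pe*log2(Pe) - (1-Pe)*log2(1-Pe) = -0.326*log2(0.326) - 0.674*log2(0.674) = 0.527160 + 0.383627 = 0.9108. Pe*log2(M-1) = 0.326*log2(34) = 1.658513. Bound = H(Pe) + Pe*log2(M-1) = 0.527160 + 0.383627 + 1.658513 = 2.5693

2.5693 bits


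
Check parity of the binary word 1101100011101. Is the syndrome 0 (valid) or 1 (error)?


Syndrome = XOR of all bits = 1 XOR 1 XOR 0 XOR 1 XOR 1 XOR 0 XOR 0 XOR 0 XOR 1 XOR 1 XOR 1 XOR 0 XOR 1 = 0

0


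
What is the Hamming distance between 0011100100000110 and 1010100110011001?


Count differing positions: ^ . . ^ . . . . ^ . . ^ ^ ^ ^ ^ = 8 differences

8


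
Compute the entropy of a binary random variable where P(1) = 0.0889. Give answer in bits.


H = -p*log2(p) - (1-p)*log2(1-p). -0.0889*log2(0.0889) = 0.310410; -0.9111*log2(0.9111) = 0.122378. H = 0.310410 + 0.122378 = 0.4328

0.4328 bits


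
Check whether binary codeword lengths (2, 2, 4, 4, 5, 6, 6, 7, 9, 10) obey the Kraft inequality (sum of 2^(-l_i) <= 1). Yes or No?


Kraft sum = sum(2^(-l_i)) = 0.6982, need <= 1. Result: satisfied (a binary prefix-free code with these lengths exists)

Yes


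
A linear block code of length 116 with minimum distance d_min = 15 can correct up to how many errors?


Correction capability = floor((d-1)/2) = floor((15-1)/2) = 7

7 errors


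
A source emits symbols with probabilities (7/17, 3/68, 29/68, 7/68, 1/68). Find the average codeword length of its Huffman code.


Huffman construction (repeatedly merge the two least-probable nodes; each merge adds 1 bit to every symbol beneath it): 1/68 + 3/68 = 1/17; 1/17 + 7/68 = 11/68; 11/68 + 7/17 = 39/68; 29/68 + 39/68 = 1. Resulting codeword lengths (in the order the probabilities were given): (2, 4, 1, 3, 4). L_avg = sum(p_i * l_i) = 7/17*2 + 3/68*4 + 29/68*1 + 7/68*3 + 1/68*4 = 61/34 = 1.7941

1.7941 bits


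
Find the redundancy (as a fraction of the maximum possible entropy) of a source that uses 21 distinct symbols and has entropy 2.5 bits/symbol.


H_max = log2(K) = log2(21) = 4.3923 bits/symbol. Redundancy = 1 - H/H_max = 1 - 2.5/4.3923 = 1 - 0.5692 = 0.4308

0.4308


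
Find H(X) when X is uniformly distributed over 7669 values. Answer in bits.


H = log2(n) = log2(7669) = 12.9048

12.9048 bits


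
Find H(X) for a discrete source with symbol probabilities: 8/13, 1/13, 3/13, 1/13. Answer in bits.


H = -sum(p_i * log2(p_i)). Terms: -(8/13)*log2(8/13) = 0.431040; -(1/13)*log2(1/13) = 0.284649; -(3/13)*log2(3/13) = 0.488187; -(1/13)*log2(1/13) = 0.284649. H = 0.431040 + 0.284649 + 0.488187 + 0.284649 = 1.4885

1.4885 bits


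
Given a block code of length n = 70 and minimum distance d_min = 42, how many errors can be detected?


Detection capability = d_min - 1 = 42 - 1 = 41

41 errors


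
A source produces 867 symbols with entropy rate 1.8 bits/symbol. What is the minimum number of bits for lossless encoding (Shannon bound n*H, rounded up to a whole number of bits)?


Minimum bits >= n * H = 867 * 1.8 = 1560.6, rounded up to a whole number of bits = 1561

1561 bits


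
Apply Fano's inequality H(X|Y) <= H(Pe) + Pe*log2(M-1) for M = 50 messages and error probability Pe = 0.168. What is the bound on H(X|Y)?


H(Pe) = -Pe*log2(Pe) - (1-Pe)*log2(1-Pe) = -0.168*log2(0.168) - 0.832*log2(0.832) = 0.432342 + 0.220767 = 0.6531. Pe*log2(M-1) = 0.168*log2(49) = 0.943271. Bound = H(Pe) + Pe*log2(M-1) = 0.432342 + 0.220767 + 0.943271 = 1.5964

1.5964 bits


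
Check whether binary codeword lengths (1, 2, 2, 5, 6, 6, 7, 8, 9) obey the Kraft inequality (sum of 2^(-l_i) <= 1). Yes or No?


Kraft sum = sum(2^(-l_i)) = 1.0762, need <= 1. Result: violated (a binary prefix-free code with these lengths cannot exist)

No


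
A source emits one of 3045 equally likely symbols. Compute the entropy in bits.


H = log2(n) = log2(3045) = 11.5722

11.5722 bits


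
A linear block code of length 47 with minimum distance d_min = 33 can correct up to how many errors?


Correction capability = floor((d-1)/2) = floor((33-1)/2) = 16

16 errors


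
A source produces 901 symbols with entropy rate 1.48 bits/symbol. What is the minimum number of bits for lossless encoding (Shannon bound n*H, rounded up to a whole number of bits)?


Minimum bits >= n * H = 901 * 1.48 = 1333.48, rounded up to a whole number of bits = 1334

1334 bits


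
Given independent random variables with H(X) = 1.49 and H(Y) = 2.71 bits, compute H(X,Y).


For independent variables, H(X,Y) = H(X) + H(Y) = 1.49 + 2.71 = 4.2

4.2 bits


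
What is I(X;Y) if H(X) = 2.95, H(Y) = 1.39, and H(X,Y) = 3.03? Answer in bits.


I(X;Y) = H(X) + H(Y) - H(X,Y) = 2.95 + 1.39 - 3.03 = 1.31

1.31 bits


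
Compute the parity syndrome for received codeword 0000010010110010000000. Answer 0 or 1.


Syndrome = XOR of all bits = 0 XOR 0 XOR 0 XOR 0 XOR 0 XOR 1 XOR 0 XOR 0 XOR 1 XOR 0 XOR 1 XOR 1 XOR 0 XOR 0 XOR 1 XOR 0 XOR 0 XOR 0 XOR 0 XOR 0 XOR 0 XOR 0 = 1

1


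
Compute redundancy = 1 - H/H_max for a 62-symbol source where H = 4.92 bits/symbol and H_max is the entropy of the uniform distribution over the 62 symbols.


H_max = log2(K) = log2(62) = 5.9542 bits/symbol. Redundancy = 1 - H/H_max = 1 - 4.92/5.9542 = 1 - 0.8263 = 0.1737

0.1737


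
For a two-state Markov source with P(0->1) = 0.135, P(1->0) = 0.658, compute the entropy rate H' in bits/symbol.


Stationary distribution: pi_0 = p10/(p01+p10) = 0.8298, pi_1 = 0.1702. Entropy rate H' = pi_0*H(p01) + pi_1*H(p10) = 0.8298*0.571 + 0.1702*0.9267 = 0.6316

0.6316 bits/symbol


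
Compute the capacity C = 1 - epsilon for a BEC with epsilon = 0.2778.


C = 1 - epsilon = 1 - 0.2778 = 0.7222

0.7222 bits


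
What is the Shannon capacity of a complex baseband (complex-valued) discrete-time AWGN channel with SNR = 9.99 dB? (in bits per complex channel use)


SNR_linear = 10^(9.99/10) = 9.977; C = log2(1 + SNR_linear) = log2(1 + 9.977) = 3.4564

3.4564 bits/channel use


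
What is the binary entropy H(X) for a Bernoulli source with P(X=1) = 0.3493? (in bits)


H = -p*log2(p) - (1-p)*log2(1-p). -0.3493*log2(0.3493) = 0.530049; -0.6507*log2(0.6507) = 0.403392. H = 0.530049 + 0.403392 = 0.9334

0.9334 bits


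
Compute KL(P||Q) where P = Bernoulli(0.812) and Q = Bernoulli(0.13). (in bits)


KL = p*log2(p/q) + (1-p)*log2((1-p)/(1-q)) = 0.812*log2(0.812/0.13) + 0.188*log2(0.188/0.87) = 1.7306

1.7306 bits


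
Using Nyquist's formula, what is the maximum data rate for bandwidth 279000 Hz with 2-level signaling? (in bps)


Rate = 2 * B * log2(M) = 2 * 279000 * 1.0 = 558000.0

558000.0 bps


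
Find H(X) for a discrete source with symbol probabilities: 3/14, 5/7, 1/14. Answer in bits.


H = -sum(p_i * log2(p_i)). Terms: -(3/14)*log2(3/14) = 0.476227; -(5/7)*log2(5/7) = 0.346733; -(1/14)*log2(1/14) = 0.271954. H = 0.476227 + 0.346733 + 0.271954 = 1.0949

1.0949 bits


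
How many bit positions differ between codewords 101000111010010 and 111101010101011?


Count differing positions: . ^ . ^ . ^ ^ . ^ ^ ^ ^ . . ^ = 9 differences

9


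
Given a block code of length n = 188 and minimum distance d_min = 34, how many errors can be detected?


Detection capability = d_min - 1 = 34 - 1 = 33

33 errors


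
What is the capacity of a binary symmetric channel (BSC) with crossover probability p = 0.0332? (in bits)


H(p) = -p*log2(p) - (1-p)*log2(1-p) = -0.0332*log2(0.0332) - 0.9668*log2(0.9668) = 0.163101 + 0.047093 = 0.2102. C = 1 - H(p) = 1 - 0.2102 = 0.7898

0.7898 bits


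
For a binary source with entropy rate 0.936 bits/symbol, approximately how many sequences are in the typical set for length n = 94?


log2|A_typical| = nH = 94 * 0.936 = 87.984, so |A_typical| ~ 2^87.984 = 3.061e+26

3.061e+26


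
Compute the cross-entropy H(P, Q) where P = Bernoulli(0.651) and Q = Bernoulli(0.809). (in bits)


H(P,Q) = -p*log2(q) - (1-p)*log2(1-q). -0.651*log2(0.809) = 0.199068; -0.349*log2(0.191) = 0.833536. H(P,Q) = 0.199068 + 0.833536 = 1.0326

1.0326 bits


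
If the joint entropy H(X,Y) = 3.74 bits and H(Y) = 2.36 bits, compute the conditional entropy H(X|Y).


H(X|Y) = H(X,Y) - H(Y) = 3.74 - 2.36 = 1.38

1.38 bits


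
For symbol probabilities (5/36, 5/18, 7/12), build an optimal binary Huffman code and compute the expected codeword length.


Huffman construction (repeatedly merge the two least-probable nodes; each merge adds 1 bit to every symbol beneath it): 5/36 + 5/18 = 5/12; 5/12 + 7/12 = 1. Resulting codeword lengths (in the order the probabilities were given): (2, 2, 1). L_avg = sum(p_i * l_i) = 5/36*2 + 5/18*2 + 7/12*1 = 17/12 = 1.4167

1.4167 bits


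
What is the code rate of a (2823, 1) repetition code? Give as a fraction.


Rate = k/n = 1/2823

1/2823


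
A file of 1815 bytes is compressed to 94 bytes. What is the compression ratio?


Ratio = original / compressed = 1815 / 94 = 19.3085

19.3085


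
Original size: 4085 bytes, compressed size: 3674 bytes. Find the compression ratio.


Ratio = original / compressed = 4085 / 3674 = 1.1119

1.1119


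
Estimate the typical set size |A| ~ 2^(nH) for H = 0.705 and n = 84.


log2|A_typical| = nH = 84 * 0.705 = 59.22, so |A_typical| ~ 2^59.22 = 6.714e+17

6.714e+17


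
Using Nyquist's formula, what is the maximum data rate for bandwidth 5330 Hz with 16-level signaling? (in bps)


Rate = 2 * B * log2(M) = 2 * 5330 * 4.0 = 42640.0

42640.0 bps


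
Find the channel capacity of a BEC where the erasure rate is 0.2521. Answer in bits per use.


C = 1 - epsilon = 1 - 0.2521 = 0.7479

0.7479 bits


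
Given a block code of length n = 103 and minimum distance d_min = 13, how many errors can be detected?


Detection capability = d_min - 1 = 13 - 1 = 12

12 errors


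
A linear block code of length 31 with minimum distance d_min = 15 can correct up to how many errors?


Correction capability = floor((d-1)/2) = floor((15-1)/2) = 7

7 errors


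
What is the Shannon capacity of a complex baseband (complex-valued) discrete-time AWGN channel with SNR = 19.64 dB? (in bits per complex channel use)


SNR_linear = 10^(19.64/10) = 92.045; C = log2(1 + SNR_linear) = log2(1 + 92.045) = 6.5399

6.5399 bits/channel use


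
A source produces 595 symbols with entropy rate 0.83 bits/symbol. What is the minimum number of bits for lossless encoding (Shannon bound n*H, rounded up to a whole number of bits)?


Minimum bits >= n * H = 595 * 0.83 = 493.85, rounded up to a whole number of bits = 494

494 bits


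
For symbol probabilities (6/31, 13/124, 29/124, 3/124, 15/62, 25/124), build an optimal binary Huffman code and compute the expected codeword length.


Huffman construction (repeatedly merge the two least-probable nodes; each merge adds 1 bit to every symbol beneath it): 3/124 + 13/124 = 4/31; 4/31 + 6/31 = 10/31; 25/124 + 29/124 = 27/62; 15/62 + 10/31 = 35/62; 27/62 + 35/62 = 1. Resulting codeword lengths (in the order the probabilities were given): (3, 4, 2, 4, 2, 2). L_avg = sum(p_i * l_i) = 6/31*3 + 13/124*4 + 29/124*2 + 3/124*4 + 15/62*2 + 25/124*2 = 76/31 = 2.4516

2.4516 bits


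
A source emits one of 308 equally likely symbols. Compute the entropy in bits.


H = log2(n) = log2(308) = 8.2668

8.2668 bits


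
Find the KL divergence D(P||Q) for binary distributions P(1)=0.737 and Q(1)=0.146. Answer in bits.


KL = p*log2(p/q) + (1-p)*log2((1-p)/(1-q)) = 0.737*log2(0.737/0.146) + 0.263*log2(0.263/0.854) = 1.2745

1.2745 bits


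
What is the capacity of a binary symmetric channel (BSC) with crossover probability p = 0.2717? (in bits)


H(p) = -p*log2(p) - (1-p)*log2(1-p) = -0.2717*log2(0.2717) - 0.7283*log2(0.7283) = 0.510773 + 0.333121 = 0.8439. C = 1 - H(p) = 1 - 0.8439 = 0.1561

0.1561 bits


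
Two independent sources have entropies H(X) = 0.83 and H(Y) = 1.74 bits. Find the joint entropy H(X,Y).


For independent variables, H(X,Y) = H(X) + H(Y) = 0.83 + 1.74 = 2.57

2.57 bits


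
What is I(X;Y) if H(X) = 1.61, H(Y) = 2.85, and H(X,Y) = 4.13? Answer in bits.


I(X;Y) = H(X) + H(Y) - H(X,Y) = 1.61 + 2.85 - 4.13 = 0.33

0.33 bits


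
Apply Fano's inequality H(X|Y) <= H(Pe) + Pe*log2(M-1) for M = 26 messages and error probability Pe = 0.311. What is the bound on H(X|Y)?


H(Pe) = -Pe*log2(Pe) - (1-Pe)*log2(1-Pe) = -0.311*log2(0.311) - 0.689*log2(0.689) = 0.524039 + 0.370285 = 0.8943. Pe*log2(M-1) = 0.311*log2(25) = 1.444239. Bound = H(Pe) + Pe*log2(M-1) = 0.524039 + 0.370285 + 1.444239 = 2.3386

2.3386 bits


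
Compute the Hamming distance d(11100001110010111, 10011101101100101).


Count differing positions: . ^ ^ ^ ^ ^ . . . ^ ^ ^ ^ . . ^ . = 10 differences

10


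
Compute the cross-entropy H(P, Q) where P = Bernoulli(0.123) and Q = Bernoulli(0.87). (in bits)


H(P,Q) = -p*log2(q) - (1-p)*log2(1-q). -0.123*log2(0.87) = 0.024712; -0.877*log2(0.13) = 2.581376. H(P,Q) = 0.024712 + 2.581376 = 2.6061

2.6061 bits


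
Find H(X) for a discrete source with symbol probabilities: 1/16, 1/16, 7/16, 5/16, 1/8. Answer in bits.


H = -sum(p_i * log2(p_i)). Terms: -(1/16)*log2(1/16) = 0.250000; -(1/16)*log2(1/16) = 0.250000; -(7/16)*log2(7/16) = 0.521782; -(5/16)*log2(5/16) = 0.524397; -(1/8)*log2(1/8) = 0.375000. H = 0.250000 + 0.250000 + 0.521782 + 0.524397 + 0.375000 = 1.9212

1.9212 bits


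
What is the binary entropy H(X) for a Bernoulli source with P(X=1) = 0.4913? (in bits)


H = -p*log2(p) - (1-p)*log2(1-p). -0.4913*log2(0.4913) = 0.503742; -0.5087*log2(0.5087) = 0.496040. H = 0.503742 + 0.496040 = 0.9998

0.9998 bits


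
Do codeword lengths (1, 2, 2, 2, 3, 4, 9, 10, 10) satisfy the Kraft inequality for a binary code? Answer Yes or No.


Kraft sum = sum(2^(-l_i)) = 1.4414, need <= 1. Result: violated (a binary prefix-free code with these lengths cannot exist)

No


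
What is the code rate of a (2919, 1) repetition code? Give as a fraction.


Rate = k/n = 1/2919

1/2919


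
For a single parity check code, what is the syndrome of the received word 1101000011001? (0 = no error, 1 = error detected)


Syndrome = XOR of all bits = 1 XOR 1 XOR 0 XOR 1 XOR 0 XOR 0 XOR 0 XOR 0 XOR 1 XOR 1 XOR 0 XOR 0 XOR 1 = 0

0


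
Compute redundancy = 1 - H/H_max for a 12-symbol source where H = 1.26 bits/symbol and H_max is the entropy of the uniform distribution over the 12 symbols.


H_max = log2(K) = log2(12) = 3.585 bits/symbol. Redundancy = 1 - H/H_max = 1 - 1.26/3.585 = 1 - 0.3515 = 0.6485

0.6485


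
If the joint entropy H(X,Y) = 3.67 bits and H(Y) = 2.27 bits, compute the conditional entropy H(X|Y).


H(X|Y) = H(X,Y) - H(Y) = 3.67 - 2.27 = 1.4

1.4 bits


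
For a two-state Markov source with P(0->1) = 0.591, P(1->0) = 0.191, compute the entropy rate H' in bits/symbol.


Stationary distribution: pi_0 = p10/(p01+p10) = 0.2442, pi_1 = 0.7558. Entropy rate H' = pi_0*H(p01) + pi_1*H(p10) = 0.2442*0.976 + 0.7558*0.7036 = 0.7701

0.7701 bits/symbol


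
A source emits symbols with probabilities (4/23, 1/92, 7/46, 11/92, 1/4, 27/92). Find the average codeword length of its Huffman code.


Huffman construction (repeatedly merge the two least-probable nodes; each merge adds 1 bit to every symbol beneath it): 1/92 + 11/92 = 3/23; 3/23 + 7/46 = 13/46; 4/23 + 1/4 = 39/92; 13/46 + 27/92 = 53/92; 39/92 + 53/92 = 1. Resulting codeword lengths (in the order the probabilities were given): (2, 4, 3, 4, 2, 2). L_avg = sum(p_i * l_i) = 4/23*2 + 1/92*4 + 7/46*3 + 11/92*4 + 1/4*2 + 27/92*2 = 111/46 = 2.413

2.413 bits


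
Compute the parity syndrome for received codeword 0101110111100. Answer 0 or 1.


Syndrome = XOR of all bits = 0 XOR 1 XOR 0 XOR 1 XOR 1 XOR 1 XOR 0 XOR 1 XOR 1 XOR 1 XOR 1 XOR 0 XOR 0 = 0

0


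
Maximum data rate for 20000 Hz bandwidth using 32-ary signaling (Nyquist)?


Rate = 2 * B * log2(M) = 2 * 20000 * 5.0 = 200000.0

200000.0 bps


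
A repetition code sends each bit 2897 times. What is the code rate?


Rate = k/n = 1/2897

1/2897


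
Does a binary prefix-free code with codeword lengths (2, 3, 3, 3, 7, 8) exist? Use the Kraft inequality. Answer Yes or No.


Kraft sum = sum(2^(-l_i)) = 0.6367, need <= 1. Result: satisfied (a binary prefix-free code with these lengths exists)

Yes


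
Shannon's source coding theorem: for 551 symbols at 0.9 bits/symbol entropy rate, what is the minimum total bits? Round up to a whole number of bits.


Minimum bits >= n * H = 551 * 0.9 = 495.9, rounded up to a whole number of bits = 496

496 bits


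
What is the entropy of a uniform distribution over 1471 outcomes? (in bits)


H = log2(n) = log2(1471) = 10.5226

10.5226 bits


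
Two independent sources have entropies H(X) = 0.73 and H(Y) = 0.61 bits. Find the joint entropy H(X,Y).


For independent variables, H(X,Y) = H(X) + H(Y) = 0.73 + 0.61 = 1.34

1.34 bits


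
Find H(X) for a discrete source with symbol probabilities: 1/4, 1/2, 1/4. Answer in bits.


H = -sum(p_i * log2(p_i)). Terms: -(1/4)*log2(1/4) = 0.500000; -(1/2)*log2(1/2) = 0.500000; -(1/4)*log2(1/4) = 0.500000. H = 0.500000 + 0.500000 + 0.500000 = 1.5

1.5 bits


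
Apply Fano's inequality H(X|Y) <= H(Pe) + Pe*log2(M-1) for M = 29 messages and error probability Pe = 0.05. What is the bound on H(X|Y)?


H(Pe) = -Pe*log2(Pe) - (1-Pe)*log2(1-Pe) = -0.05*log2(0.05) - 0.95*log2(0.95) = 0.216096 + 0.070301 = 0.2864. Pe*log2(M-1) = 0.05*log2(28) = 0.240368. Bound = H(Pe) + Pe*log2(M-1) = 0.216096 + 0.070301 + 0.240368 = 0.5268

0.5268 bits


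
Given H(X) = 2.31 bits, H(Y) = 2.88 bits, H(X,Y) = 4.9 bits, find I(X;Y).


I(X;Y) = H(X) + H(Y) - H(X,Y) = 2.31 + 2.88 - 4.9 = 0.29

0.29 bits


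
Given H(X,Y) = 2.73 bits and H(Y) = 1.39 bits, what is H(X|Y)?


H(X|Y) = H(X,Y) - H(Y) = 2.73 - 1.39 = 1.34

1.34 bits


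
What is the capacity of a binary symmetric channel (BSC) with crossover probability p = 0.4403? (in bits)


H(p) = -p*log2(p) - (1-p)*log2(1-p) = -0.4403*log2(0.4403) - 0.5597*log2(0.5597) = 0.521069 + 0.468622 = 0.9897. C = 1 - H(p) = 1 - 0.9897 = 0.0103

0.0103 bits


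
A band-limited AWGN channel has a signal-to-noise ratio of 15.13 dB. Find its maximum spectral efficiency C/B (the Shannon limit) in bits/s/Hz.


SNR_linear = 10^(15.13/10) = 32.5837; C/B = log2(1 + SNR_linear) = log2(1 + 32.5837) = 5.0697

5.0697 bits/s/Hz


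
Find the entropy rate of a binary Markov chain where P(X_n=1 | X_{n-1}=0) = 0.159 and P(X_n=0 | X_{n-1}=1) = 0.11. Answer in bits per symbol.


Stationary distribution: pi_0 = p10/(p01+p10) = 0.4089, pi_1 = 0.5911. Entropy rate H' = pi_0*H(p01) + pi_1*H(p10) = 0.4089*0.6319 + 0.5911*0.4999 = 0.5539

0.5539 bits/symbol


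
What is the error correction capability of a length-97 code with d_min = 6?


Correction capability = floor((d-1)/2) = floor((6-1)/2) = 2

2 errors


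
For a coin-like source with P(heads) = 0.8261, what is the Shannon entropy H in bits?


H = -p*log2(p) - (1-p)*log2(1-p). -0.8261*log2(0.8261) = 0.227683; -0.1739*log2(0.1739) = 0.438866. H = 0.227683 + 0.438866 = 0.6665

0.6665 bits


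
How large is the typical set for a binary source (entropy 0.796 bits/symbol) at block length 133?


log2|A_typical| = nH = 133 * 0.796 = 105.868, so |A_typical| ~ 2^105.868 = 7.404e+31

7.404e+31


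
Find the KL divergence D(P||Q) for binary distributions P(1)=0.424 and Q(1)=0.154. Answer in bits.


KL = p*log2(p/q) + (1-p)*log2((1-p)/(1-q)) = 0.424*log2(0.424/0.154) + 0.576*log2(0.576/0.846) = 0.3001

0.3001 bits


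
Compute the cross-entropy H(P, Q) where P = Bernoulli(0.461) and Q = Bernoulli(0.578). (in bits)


H(P,Q) = -p*log2(q) - (1-p)*log2(1-q). -0.461*log2(0.578) = 0.364586; -0.539*log2(0.422) = 0.670885. H(P,Q) = 0.364586 + 0.670885 = 1.0355

1.0355 bits


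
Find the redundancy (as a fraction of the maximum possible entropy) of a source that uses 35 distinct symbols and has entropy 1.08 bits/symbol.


H_max = log2(K) = log2(35) = 5.1293 bits/symbol. Redundancy = 1 - H/H_max = 1 - 1.08/5.1293 = 1 - 0.2106 = 0.7894

0.7894


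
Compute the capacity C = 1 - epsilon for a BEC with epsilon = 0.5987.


C = 1 - epsilon = 1 - 0.5987 = 0.4013

0.4013 bits


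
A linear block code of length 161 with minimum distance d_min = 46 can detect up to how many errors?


Detection capability = d_min - 1 = 46 - 1 = 45

45 errors


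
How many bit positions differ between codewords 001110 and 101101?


Count differing positions: ^ . . . ^ ^ = 3 differences

3


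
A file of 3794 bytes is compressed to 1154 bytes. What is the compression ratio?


Ratio = original / compressed = 3794 / 1154 = 3.2877

3.2877


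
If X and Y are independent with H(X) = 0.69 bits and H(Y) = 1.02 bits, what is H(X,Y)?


For independent variables, H(X,Y) = H(X) + H(Y) = 0.69 + 1.02 = 1.71

1.71 bits


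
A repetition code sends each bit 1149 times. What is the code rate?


Rate = k/n = 1/1149

1/1149


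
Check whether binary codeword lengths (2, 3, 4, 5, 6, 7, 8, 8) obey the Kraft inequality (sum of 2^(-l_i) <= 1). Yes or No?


Kraft sum = sum(2^(-l_i)) = 0.5, need <= 1. Result: satisfied (a binary prefix-free code with these lengths exists)

Yes


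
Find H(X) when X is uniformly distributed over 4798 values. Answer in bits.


H = log2(n) = log2(4798) = 12.2282

12.2282 bits


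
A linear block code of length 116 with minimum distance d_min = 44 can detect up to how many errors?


Detection capability = d_min - 1 = 44 - 1 = 43

43 errors


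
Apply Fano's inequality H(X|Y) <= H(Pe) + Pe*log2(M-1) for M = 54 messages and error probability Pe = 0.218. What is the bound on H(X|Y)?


H(Pe) = -Pe*log2(Pe) - (1-Pe)*log2(1-Pe) = -0.218*log2(0.218) - 0.782*log2(0.782) = 0.479077 + 0.277422 = 0.7565. Pe*log2(M-1) = 0.218*log2(53) = 1.248687. Bound = H(Pe) + Pe*log2(M-1) = 0.479077 + 0.277422 + 1.248687 = 2.0052

2.0052 bits


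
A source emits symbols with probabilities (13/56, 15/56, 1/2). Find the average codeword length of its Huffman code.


Huffman construction (repeatedly merge the two least-probable nodes; each merge adds 1 bit to every symbol beneath it): 13/56 + 15/56 = 1/2; 1/2 + 1/2 = 1. Resulting codeword lengths (in the order the probabilities were given): (2, 2, 1). L_avg = sum(p_i * l_i) = 13/56*2 + 15/56*2 + 1/2*1 = 3/2 = 1.5

1.5 bits


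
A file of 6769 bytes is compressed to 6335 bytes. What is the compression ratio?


Ratio = original / compressed = 6769 / 6335 = 1.0685

1.0685


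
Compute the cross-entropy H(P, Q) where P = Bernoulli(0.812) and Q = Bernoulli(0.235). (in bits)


H(P,Q) = -p*log2(q) - (1-p)*log2(1-q). -0.812*log2(0.235) = 1.696485; -0.188*log2(0.765) = 0.072656. H(P,Q) = 1.696485 + 0.072656 = 1.7691

1.7691 bits


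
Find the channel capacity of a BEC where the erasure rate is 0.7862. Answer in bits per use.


C = 1 - epsilon = 1 - 0.7862 = 0.2138

0.2138 bits


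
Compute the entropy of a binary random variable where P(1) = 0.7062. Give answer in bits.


H = -p*log2(p) - (1-p)*log2(1-p). -0.7062*log2(0.7062) = 0.354407; -0.2938*log2(0.2938) = 0.519172. H = 0.354407 + 0.519172 = 0.8736

0.8736 bits


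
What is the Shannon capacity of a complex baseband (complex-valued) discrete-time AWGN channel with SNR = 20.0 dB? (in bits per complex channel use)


SNR_linear = 10^(20.0/10) = 100.0; C = log2(1 + SNR_linear) = log2(1 + 100.0) = 6.6582

6.6582 bits/channel use


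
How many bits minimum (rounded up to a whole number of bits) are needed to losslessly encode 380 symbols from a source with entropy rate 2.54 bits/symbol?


Minimum bits >= n * H = 380 * 2.54 = 965.2, rounded up to a whole number of bits = 966

966 bits


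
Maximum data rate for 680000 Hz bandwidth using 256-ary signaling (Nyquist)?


Rate = 2 * B * log2(M) = 2 * 680000 * 8.0 = 10880000.0

10880000.0 bps


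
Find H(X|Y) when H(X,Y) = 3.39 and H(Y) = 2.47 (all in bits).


H(X|Y) = H(X,Y) - H(Y) = 3.39 - 2.47 = 0.92

0.92 bits
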